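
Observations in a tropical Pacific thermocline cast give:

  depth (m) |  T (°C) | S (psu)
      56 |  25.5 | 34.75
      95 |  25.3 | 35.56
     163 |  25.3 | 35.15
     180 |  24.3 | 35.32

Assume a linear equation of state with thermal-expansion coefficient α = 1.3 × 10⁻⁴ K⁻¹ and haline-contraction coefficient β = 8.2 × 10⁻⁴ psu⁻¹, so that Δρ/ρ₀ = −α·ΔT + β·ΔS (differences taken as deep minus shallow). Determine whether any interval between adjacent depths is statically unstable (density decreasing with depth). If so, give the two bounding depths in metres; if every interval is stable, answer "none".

95–163 m

Evaluate Δρ/ρ₀ = −αΔT + βΔS across each adjacent pair:
  56–95 m: −αΔT+βΔS = −(1.3 × 10⁻⁴)(-0.2)+(8.2 × 10⁻⁴)(+0.81) = 6.9 × 10⁻⁴ → stable
  95–163 m: −αΔT+βΔS = −(1.3 × 10⁻⁴)(+0.0)+(8.2 × 10⁻⁴)(-0.41) = -3.4 × 10⁻⁴ → UNSTABLE
  163–180 m: −αΔT+βΔS = −(1.3 × 10⁻⁴)(-1.0)+(8.2 × 10⁻⁴)(+0.17) = 2.7 × 10⁻⁴ → stable
The 95–163 m interval has Δρ < 0: lighter water underlies denser water.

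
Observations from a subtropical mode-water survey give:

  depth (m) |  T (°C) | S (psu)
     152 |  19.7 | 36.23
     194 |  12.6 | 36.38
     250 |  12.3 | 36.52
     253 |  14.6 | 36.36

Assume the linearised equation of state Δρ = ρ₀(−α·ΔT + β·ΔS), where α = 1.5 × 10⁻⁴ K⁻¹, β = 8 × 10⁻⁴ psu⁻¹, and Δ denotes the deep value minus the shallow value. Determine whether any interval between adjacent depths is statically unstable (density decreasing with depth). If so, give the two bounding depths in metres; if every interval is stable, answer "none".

Evaluate Δρ/ρ₀ = −αΔT + βΔS across each adjacent pair:
  152–194 m: −αΔT+βΔS = −(1.5 × 10⁻⁴)(-7.1)+(8 × 10⁻⁴)(+0.15) = 1.2 × 10⁻³ → stable
  194–250 m: −αΔT+βΔS = −(1.5 × 10⁻⁴)(-0.3)+(8 × 10⁻⁴)(+0.14) = 1.6 × 10⁻⁴ → stable
  250–253 m: −αΔT+βΔS = −(1.5 × 10⁻⁴)(+2.3)+(8 × 10⁻⁴)(-0.16) = -4.7 × 10⁻⁴ → UNSTABLE
The 250–253 m interval has Δρ < 0: lighter water underlies denser water.

250–253 m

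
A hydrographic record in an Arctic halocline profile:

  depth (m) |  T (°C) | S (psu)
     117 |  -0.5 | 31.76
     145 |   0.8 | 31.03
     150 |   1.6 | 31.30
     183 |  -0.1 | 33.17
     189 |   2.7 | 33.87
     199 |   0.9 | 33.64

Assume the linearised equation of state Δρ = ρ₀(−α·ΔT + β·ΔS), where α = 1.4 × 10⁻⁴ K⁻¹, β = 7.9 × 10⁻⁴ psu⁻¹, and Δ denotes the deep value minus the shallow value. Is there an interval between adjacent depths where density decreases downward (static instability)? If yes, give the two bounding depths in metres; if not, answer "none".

117–145 m

Evaluate Δρ/ρ₀ = −αΔT + βΔS across each adjacent pair:
  117–145 m: −αΔT+βΔS = −(1.4 × 10⁻⁴)(+1.3)+(7.9 × 10⁻⁴)(-0.73) = -7.6 × 10⁻⁴ → UNSTABLE
  145–150 m: −αΔT+βΔS = −(1.4 × 10⁻⁴)(+0.8)+(7.9 × 10⁻⁴)(+0.27) = 1.0 × 10⁻⁴ → stable
  150–183 m: −αΔT+βΔS = −(1.4 × 10⁻⁴)(-1.7)+(7.9 × 10⁻⁴)(+1.87) = 1.7 × 10⁻³ → stable
  183–189 m: −αΔT+βΔS = −(1.4 × 10⁻⁴)(+2.8)+(7.9 × 10⁻⁴)(+0.70) = 1.6 × 10⁻⁴ → stable
  189–199 m: −αΔT+βΔS = −(1.4 × 10⁻⁴)(-1.8)+(7.9 × 10⁻⁴)(-0.23) = 7.0 × 10⁻⁵ → stable
The 117–145 m interval has Δρ < 0: lighter water underlies denser water.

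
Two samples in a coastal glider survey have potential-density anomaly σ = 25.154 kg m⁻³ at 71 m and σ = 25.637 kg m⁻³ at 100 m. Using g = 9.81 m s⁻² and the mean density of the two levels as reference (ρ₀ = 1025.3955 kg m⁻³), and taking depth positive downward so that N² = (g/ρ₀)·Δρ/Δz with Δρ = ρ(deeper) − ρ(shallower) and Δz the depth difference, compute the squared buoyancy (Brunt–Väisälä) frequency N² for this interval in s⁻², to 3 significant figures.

1.59 × 10⁻⁴ s⁻²

Δρ = 1025.637 − 1025.154 = 0.483 kg m⁻³ over Δz = 100 − 71 = 29 m.
N² = (9.81/1025.3955) × (0.483/29) = 1.5934 × 10⁻⁴ s⁻² ≈ 1.59 × 10⁻⁴ s⁻².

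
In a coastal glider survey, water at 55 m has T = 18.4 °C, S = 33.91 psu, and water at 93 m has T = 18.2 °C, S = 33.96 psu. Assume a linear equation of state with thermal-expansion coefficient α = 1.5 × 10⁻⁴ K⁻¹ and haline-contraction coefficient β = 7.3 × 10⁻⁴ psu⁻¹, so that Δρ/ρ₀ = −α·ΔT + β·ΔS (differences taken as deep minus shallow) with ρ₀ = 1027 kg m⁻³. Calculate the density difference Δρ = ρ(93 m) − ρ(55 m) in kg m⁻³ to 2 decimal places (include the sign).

+0.07 kg m⁻³

ΔT = -0.2 K, ΔS = +0.05 psu (deep − shallow).
Δρ/ρ₀ = −(1.5 × 10⁻⁴)(-0.2) + (7.3 × 10⁻⁴)(+0.05) = 6.65 × 10⁻⁵.
Δρ = 1027 × (6.65 × 10⁻⁵) = +0.07 kg m⁻³.
Positive Δρ: denser below, stable.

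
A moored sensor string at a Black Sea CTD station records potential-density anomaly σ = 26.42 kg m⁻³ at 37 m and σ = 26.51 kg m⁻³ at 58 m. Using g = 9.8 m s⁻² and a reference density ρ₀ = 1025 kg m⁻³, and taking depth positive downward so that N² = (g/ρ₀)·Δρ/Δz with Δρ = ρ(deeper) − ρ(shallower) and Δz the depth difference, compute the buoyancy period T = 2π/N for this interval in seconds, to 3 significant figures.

Δρ = 1026.51 − 1026.42 = 0.09 kg m⁻³ over Δz = 58 − 37 = 21 m.
N² = (9.8/1025) × (0.09/21) = 4.0976 × 10⁻⁵ s⁻².
N = √(4.0976 × 10⁻⁵) = 6.4012 × 10⁻³ rad s⁻¹, so T = 2π/N = 981.56 s ≈ 982 s.

982 s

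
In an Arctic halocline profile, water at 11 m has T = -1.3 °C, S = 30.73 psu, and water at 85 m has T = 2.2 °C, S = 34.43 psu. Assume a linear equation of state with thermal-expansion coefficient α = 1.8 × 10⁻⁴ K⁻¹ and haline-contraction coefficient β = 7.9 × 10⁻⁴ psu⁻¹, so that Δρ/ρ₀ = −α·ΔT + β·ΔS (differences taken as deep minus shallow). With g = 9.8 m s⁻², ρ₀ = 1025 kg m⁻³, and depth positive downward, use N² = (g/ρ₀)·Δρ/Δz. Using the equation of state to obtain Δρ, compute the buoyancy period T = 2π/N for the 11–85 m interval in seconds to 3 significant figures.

ΔT = +3.5 K, ΔS = +3.70 psu (deep − shallow).
Δρ/ρ₀ = −αΔT + βΔS = -6.30 × 10⁻⁴ + 2.923 × 10⁻³ = 2.293 × 10⁻³, so Δρ ≈ 2.350 kg m⁻³.
N² = (g/ρ₀)·Δρ/Δz = g·(Δρ/ρ₀)/Δz = 9.8 × 2.293 × 10⁻³ / 74 = 3.0367 × 10⁻⁴ s⁻².
N = √(3.0367 × 10⁻⁴) = 0.017426 rad s⁻¹ → T = 2π/N = 360.56 s ≈ 361 s.

361 s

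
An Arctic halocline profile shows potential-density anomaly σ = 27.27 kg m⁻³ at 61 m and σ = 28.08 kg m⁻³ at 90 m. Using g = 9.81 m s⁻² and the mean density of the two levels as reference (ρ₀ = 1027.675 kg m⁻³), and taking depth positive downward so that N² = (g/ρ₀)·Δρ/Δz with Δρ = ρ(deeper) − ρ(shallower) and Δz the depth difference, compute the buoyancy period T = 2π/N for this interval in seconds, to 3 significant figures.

Δρ = 1028.08 − 1027.27 = 0.81 kg m⁻³ over Δz = 90 − 61 = 29 m.
N² = (9.81/1027.675) × (0.81/29) = 2.6662 × 10⁻⁴ s⁻².
N = √(2.6662 × 10⁻⁴) = 0.016329 rad s⁻¹, so T = 2π/N = 384.79 s ≈ 385 s.

385 s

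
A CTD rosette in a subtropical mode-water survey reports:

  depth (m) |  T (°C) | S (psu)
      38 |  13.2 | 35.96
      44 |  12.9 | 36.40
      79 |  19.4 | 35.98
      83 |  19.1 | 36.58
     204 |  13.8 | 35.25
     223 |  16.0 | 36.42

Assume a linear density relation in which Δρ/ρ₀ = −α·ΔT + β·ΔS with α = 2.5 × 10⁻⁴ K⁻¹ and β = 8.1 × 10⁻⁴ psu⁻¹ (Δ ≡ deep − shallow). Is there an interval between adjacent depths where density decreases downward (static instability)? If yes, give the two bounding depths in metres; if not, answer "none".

44–79 m

Evaluate Δρ/ρ₀ = −αΔT + βΔS across each adjacent pair:
  38–44 m: −αΔT+βΔS = −(2.5 × 10⁻⁴)(-0.3)+(8.1 × 10⁻⁴)(+0.44) = 4.3 × 10⁻⁴ → stable
  44–79 m: −αΔT+βΔS = −(2.5 × 10⁻⁴)(+6.5)+(8.1 × 10⁻⁴)(-0.42) = -2.0 × 10⁻³ → UNSTABLE
  79–83 m: −αΔT+βΔS = −(2.5 × 10⁻⁴)(-0.3)+(8.1 × 10⁻⁴)(+0.60) = 5.6 × 10⁻⁴ → stable
  83–204 m: −αΔT+βΔS = −(2.5 × 10⁻⁴)(-5.3)+(8.1 × 10⁻⁴)(-1.33) = 2.5 × 10⁻⁴ → stable
  204–223 m: −αΔT+βΔS = −(2.5 × 10⁻⁴)(+2.2)+(8.1 × 10⁻⁴)(+1.17) = 4.0 × 10⁻⁴ → stable
The 44–79 m interval has Δρ < 0: lighter water underlies denser water.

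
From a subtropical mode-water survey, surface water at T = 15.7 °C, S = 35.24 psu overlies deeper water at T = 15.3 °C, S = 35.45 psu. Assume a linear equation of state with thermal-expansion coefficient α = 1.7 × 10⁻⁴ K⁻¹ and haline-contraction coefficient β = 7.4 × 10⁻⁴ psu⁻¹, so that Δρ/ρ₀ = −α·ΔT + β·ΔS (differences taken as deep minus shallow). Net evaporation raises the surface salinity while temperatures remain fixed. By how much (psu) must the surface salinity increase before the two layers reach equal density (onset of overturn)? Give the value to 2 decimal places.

0.30 psu

Neutral buoyancy requires −α(T_deep − T_surf) + β(S_deep − S_surf′) = 0.
S_surf′ = S_deep − (α/β)·ΔT = 35.45 − (1.7 × 10⁻⁴/7.4 × 10⁻⁴)·(-0.4) = 35.5419 psu.
Increase required: 35.5419 − 35.24 = 0.3019 psu.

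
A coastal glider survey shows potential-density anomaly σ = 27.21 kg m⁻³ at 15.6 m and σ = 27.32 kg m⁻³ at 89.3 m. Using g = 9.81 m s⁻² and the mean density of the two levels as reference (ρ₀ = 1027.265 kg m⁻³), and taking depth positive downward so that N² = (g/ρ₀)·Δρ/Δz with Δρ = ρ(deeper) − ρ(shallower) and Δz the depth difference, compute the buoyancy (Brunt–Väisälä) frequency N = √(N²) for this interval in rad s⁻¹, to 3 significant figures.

Δρ = 1027.32 − 1027.21 = 0.11 kg m⁻³ over Δz = 89.3 − 15.6 = 73.7 m.
N² = (9.81/1027.265) × (0.11/73.7) = 1.4253 × 10⁻⁵ s⁻².
N = √(1.4253 × 10⁻⁵) = 3.7753 × 10⁻³ rad s⁻¹ ≈ 3.78 × 10⁻³ rad s⁻¹.

3.78 × 10⁻³ rad s⁻¹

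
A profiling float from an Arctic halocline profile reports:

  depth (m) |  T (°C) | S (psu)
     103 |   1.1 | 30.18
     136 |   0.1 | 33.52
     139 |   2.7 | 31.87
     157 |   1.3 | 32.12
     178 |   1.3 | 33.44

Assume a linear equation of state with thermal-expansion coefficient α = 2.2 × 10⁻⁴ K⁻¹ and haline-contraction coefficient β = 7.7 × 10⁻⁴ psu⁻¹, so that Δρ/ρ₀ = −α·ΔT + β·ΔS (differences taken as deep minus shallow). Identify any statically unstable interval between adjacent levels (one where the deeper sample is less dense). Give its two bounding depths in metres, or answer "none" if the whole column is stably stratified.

Evaluate Δρ/ρ₀ = −αΔT + βΔS across each adjacent pair:
  103–136 m: −αΔT+βΔS = −(2.2 × 10⁻⁴)(-1.0)+(7.7 × 10⁻⁴)(+3.34) = 2.8 × 10⁻³ → stable
  136–139 m: −αΔT+βΔS = −(2.2 × 10⁻⁴)(+2.6)+(7.7 × 10⁻⁴)(-1.65) = -1.8 × 10⁻³ → UNSTABLE
  139–157 m: −αΔT+βΔS = −(2.2 × 10⁻⁴)(-1.4)+(7.7 × 10⁻⁴)(+0.25) = 5.0 × 10⁻⁴ → stable
  157–178 m: −αΔT+βΔS = −(2.2 × 10⁻⁴)(+0.0)+(7.7 × 10⁻⁴)(+1.32) = 1.0 × 10⁻³ → stable
The 136–139 m interval has Δρ < 0: lighter water underlies denser water.

136–139 m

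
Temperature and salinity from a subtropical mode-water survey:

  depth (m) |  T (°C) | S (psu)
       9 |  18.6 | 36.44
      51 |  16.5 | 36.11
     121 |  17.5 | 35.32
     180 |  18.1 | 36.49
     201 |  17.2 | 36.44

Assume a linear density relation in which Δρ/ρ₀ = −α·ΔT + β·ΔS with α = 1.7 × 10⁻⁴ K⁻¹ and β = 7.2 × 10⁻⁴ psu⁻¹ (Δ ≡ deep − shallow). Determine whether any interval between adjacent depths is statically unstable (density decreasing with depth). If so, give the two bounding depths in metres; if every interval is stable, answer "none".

Evaluate Δρ/ρ₀ = −αΔT + βΔS across each adjacent pair:
  9–51 m: −αΔT+βΔS = −(1.7 × 10⁻⁴)(-2.1)+(7.2 × 10⁻⁴)(-0.33) = 1.2 × 10⁻⁴ → stable
  51–121 m: −αΔT+βΔS = −(1.7 × 10⁻⁴)(+1.0)+(7.2 × 10⁻⁴)(-0.79) = -7.4 × 10⁻⁴ → UNSTABLE
  121–180 m: −αΔT+βΔS = −(1.7 × 10⁻⁴)(+0.6)+(7.2 × 10⁻⁴)(+1.17) = 7.4 × 10⁻⁴ → stable
  180–201 m: −αΔT+βΔS = −(1.7 × 10⁻⁴)(-0.9)+(7.2 × 10⁻⁴)(-0.05) = 1.2 × 10⁻⁴ → stable
The 51–121 m interval has Δρ < 0: lighter water underlies denser water.

51–121 m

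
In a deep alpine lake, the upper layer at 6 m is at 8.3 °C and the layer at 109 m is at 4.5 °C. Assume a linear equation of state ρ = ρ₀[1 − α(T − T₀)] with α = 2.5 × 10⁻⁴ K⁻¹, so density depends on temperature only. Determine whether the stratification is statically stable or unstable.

stable

ΔT = 4.5 − 8.3 = -3.8 K, so Δρ/ρ₀ = −αΔT = 9.50 × 10⁻⁴.
Δρ/ρ₀ > 0, so Δρ > 0: deeper water is denser → statically stable.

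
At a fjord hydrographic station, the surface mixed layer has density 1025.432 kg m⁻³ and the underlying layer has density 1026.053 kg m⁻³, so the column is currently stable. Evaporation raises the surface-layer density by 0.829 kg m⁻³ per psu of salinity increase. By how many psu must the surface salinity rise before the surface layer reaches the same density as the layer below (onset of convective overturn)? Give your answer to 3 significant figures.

Density deficit of the surface layer: 1026.053 − 1025.432 = 0.621 kg m⁻³.
Required change = 0.621 / 0.829 = 0.749 psu.

0.749 psu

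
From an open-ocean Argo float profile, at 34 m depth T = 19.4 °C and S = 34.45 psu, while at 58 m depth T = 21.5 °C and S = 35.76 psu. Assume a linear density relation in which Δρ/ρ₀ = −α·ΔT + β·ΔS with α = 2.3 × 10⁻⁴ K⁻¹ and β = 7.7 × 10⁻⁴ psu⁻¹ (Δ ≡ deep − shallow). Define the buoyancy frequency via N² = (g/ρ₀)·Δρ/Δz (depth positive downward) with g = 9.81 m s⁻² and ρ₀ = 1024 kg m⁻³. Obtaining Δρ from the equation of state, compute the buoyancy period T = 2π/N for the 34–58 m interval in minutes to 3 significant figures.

ΔT = +2.1 K, ΔS = +1.31 psu (deep − shallow).
Δρ/ρ₀ = −αΔT + βΔS = -4.83 × 10⁻⁴ + 1.0087 × 10⁻³ = 5.257 × 10⁻⁴, so Δρ ≈ 0.5383 kg m⁻³.
N² = (g/ρ₀)·Δρ/Δz = g·(Δρ/ρ₀)/Δz = 9.81 × 5.257 × 10⁻⁴ / 24 = 2.1488 × 10⁻⁴ s⁻².
N = √(2.1488 × 10⁻⁴) = 0.014659 rad s⁻¹ → T = 2π/N = 428.62 s = 7.1437 min ≈ 7.14 min.

7.14 min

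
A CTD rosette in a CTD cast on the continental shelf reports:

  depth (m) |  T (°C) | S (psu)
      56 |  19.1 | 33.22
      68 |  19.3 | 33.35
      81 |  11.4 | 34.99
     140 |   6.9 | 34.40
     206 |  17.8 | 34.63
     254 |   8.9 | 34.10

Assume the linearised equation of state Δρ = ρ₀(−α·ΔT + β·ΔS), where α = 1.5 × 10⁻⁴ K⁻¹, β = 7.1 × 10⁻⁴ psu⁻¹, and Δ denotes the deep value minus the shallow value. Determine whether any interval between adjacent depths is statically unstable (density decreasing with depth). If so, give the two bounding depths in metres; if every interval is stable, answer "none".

Evaluate Δρ/ρ₀ = −αΔT + βΔS across each adjacent pair:
  56–68 m: −αΔT+βΔS = −(1.5 × 10⁻⁴)(+0.2)+(7.1 × 10⁻⁴)(+0.13) = 6.2 × 10⁻⁵ → stable
  68–81 m: −αΔT+βΔS = −(1.5 × 10⁻⁴)(-7.9)+(7.1 × 10⁻⁴)(+1.64) = 2.3 × 10⁻³ → stable
  81–140 m: −αΔT+βΔS = −(1.5 × 10⁻⁴)(-4.5)+(7.1 × 10⁻⁴)(-0.59) = 2.6 × 10⁻⁴ → stable
  140–206 m: −αΔT+βΔS = −(1.5 × 10⁻⁴)(+10.9)+(7.1 × 10⁻⁴)(+0.23) = -1.5 × 10⁻³ → UNSTABLE
  206–254 m: −αΔT+βΔS = −(1.5 × 10⁻⁴)(-8.9)+(7.1 × 10⁻⁴)(-0.53) = 9.6 × 10⁻⁴ → stable
The 140–206 m interval has Δρ < 0: lighter water underlies denser water.

140–206 m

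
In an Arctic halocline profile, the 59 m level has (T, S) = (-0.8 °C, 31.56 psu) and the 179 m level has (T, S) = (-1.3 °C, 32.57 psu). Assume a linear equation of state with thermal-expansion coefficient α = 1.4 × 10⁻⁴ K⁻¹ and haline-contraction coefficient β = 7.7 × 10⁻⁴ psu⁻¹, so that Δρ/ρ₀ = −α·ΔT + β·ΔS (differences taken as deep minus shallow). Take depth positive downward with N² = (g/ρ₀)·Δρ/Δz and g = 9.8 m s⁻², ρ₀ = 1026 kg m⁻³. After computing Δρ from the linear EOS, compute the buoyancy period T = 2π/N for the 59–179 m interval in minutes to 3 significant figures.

12.6 min

ΔT = -0.5 K, ΔS = +1.01 psu (deep − shallow).
Δρ/ρ₀ = −αΔT + βΔS = 7.00 × 10⁻⁵ + 7.777 × 10⁻⁴ = 8.477 × 10⁻⁴, so Δρ ≈ 0.8697 kg m⁻³.
N² = (g/ρ₀)·Δρ/Δz = g·(Δρ/ρ₀)/Δz = 9.8 × 8.477 × 10⁻⁴ / 120 = 6.9229 × 10⁻⁵ s⁻².
N = √(6.9229 × 10⁻⁵) = 8.3204 × 10⁻³ rad s⁻¹ → T = 2π/N = 755.15 s = 12.586 min ≈ 12.6 min.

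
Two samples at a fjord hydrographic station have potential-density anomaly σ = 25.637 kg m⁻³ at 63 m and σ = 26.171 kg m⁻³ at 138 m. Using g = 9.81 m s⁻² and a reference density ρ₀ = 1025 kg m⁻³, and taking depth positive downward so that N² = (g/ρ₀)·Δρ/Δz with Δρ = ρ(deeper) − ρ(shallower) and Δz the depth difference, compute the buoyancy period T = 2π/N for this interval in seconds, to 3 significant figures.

761 s

Δρ = 1026.171 − 1025.637 = 0.534 kg m⁻³ over Δz = 138 − 63 = 75 m.
N² = (9.81/1025) × (0.534/75) = 6.8144 × 10⁻⁵ s⁻².
N = √(6.8144 × 10⁻⁵) = 8.2549 × 10⁻³ rad s⁻¹, so T = 2π/N = 761.15 s ≈ 761 s.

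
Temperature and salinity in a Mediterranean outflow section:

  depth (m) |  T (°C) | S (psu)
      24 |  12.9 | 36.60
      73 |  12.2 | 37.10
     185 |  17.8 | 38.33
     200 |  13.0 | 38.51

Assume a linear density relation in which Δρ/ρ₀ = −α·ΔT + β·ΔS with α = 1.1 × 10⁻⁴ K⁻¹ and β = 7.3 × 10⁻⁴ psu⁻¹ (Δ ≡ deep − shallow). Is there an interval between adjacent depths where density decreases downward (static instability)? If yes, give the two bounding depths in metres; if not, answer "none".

none

Evaluate Δρ/ρ₀ = −αΔT + βΔS across each adjacent pair:
  24–73 m: −αΔT+βΔS = −(1.1 × 10⁻⁴)(-0.7)+(7.3 × 10⁻⁴)(+0.50) = 4.4 × 10⁻⁴ → stable
  73–185 m: −αΔT+βΔS = −(1.1 × 10⁻⁴)(+5.6)+(7.3 × 10⁻⁴)(+1.23) = 2.8 × 10⁻⁴ → stable
  185–200 m: −αΔT+βΔS = −(1.1 × 10⁻⁴)(-4.8)+(7.3 × 10⁻⁴)(+0.18) = 6.6 × 10⁻⁴ → stable
Every interval has Δρ > 0: the column is stably stratified throughout.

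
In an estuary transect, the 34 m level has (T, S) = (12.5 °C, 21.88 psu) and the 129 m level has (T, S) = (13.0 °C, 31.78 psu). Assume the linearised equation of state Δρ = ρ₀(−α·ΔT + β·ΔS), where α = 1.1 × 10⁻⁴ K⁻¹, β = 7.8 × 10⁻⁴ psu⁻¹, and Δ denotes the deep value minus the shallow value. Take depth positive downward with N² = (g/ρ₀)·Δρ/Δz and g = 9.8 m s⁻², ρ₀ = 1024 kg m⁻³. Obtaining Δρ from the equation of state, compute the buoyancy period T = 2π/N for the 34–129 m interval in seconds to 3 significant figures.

ΔT = +0.5 K, ΔS = +9.90 psu (deep − shallow).
Δρ/ρ₀ = −αΔT + βΔS = -5.50 × 10⁻⁵ + 7.722 × 10⁻³ = 7.667 × 10⁻³, so Δρ ≈ 7.851 kg m⁻³.
N² = (g/ρ₀)·Δρ/Δz = g·(Δρ/ρ₀)/Δz = 9.8 × 7.667 × 10⁻³ / 95 = 7.9091 × 10⁻⁴ s⁻².
N = √(7.9091 × 10⁻⁴) = 0.028123 rad s⁻¹ → T = 2π/N = 223.42 s ≈ 223 s.

223 s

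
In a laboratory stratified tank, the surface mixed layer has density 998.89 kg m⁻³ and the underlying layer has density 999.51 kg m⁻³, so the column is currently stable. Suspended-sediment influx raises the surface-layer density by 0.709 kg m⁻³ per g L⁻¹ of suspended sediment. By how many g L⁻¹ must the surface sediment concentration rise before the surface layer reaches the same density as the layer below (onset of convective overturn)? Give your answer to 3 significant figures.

0.874 g L⁻¹

Density deficit of the surface layer: 999.51 − 998.89 = 0.62 kg m⁻³.
Required change = 0.62 / 0.709 = 0.874 g L⁻¹.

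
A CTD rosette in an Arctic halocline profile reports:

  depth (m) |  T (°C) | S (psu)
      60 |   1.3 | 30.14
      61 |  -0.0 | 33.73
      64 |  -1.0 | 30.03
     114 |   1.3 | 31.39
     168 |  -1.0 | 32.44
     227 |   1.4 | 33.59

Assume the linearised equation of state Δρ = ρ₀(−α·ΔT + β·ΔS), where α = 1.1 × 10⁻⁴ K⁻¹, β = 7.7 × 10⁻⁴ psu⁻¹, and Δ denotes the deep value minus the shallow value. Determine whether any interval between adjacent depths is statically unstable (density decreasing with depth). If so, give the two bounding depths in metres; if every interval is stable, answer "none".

61–64 m

Evaluate Δρ/ρ₀ = −αΔT + βΔS across each adjacent pair:
  60–61 m: −αΔT+βΔS = −(1.1 × 10⁻⁴)(-1.3)+(7.7 × 10⁻⁴)(+3.59) = 2.9 × 10⁻³ → stable
  61–64 m: −αΔT+βΔS = −(1.1 × 10⁻⁴)(-1.0)+(7.7 × 10⁻⁴)(-3.70) = -2.7 × 10⁻³ → UNSTABLE
  64–114 m: −αΔT+βΔS = −(1.1 × 10⁻⁴)(+2.3)+(7.7 × 10⁻⁴)(+1.36) = 7.9 × 10⁻⁴ → stable
  114–168 m: −αΔT+βΔS = −(1.1 × 10⁻⁴)(-2.3)+(7.7 × 10⁻⁴)(+1.05) = 1.1 × 10⁻³ → stable
  168–227 m: −αΔT+βΔS = −(1.1 × 10⁻⁴)(+2.4)+(7.7 × 10⁻⁴)(+1.15) = 6.2 × 10⁻⁴ → stable
The 61–64 m interval has Δρ < 0: lighter water underlies denser water.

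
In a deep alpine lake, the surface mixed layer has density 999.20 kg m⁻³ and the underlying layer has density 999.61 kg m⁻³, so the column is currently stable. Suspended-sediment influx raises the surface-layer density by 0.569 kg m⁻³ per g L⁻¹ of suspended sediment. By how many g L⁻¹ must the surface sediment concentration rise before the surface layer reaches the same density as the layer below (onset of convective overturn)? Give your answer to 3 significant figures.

Density deficit of the surface layer: 999.61 − 999.20 = 0.41 kg m⁻³.
Required change = 0.41 / 0.569 = 0.721 g L⁻¹.

0.721 g L⁻¹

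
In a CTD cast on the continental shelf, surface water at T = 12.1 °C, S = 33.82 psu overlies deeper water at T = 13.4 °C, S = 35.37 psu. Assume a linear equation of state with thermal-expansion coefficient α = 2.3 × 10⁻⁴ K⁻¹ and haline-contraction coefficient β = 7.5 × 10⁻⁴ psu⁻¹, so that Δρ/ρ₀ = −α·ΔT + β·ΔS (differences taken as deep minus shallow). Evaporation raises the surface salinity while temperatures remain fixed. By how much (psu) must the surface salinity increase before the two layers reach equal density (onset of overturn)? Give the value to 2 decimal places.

Neutral buoyancy requires −α(T_deep − T_surf) + β(S_deep − S_surf′) = 0.
S_surf′ = S_deep − (α/β)·ΔT = 35.37 − (2.3 × 10⁻⁴/7.5 × 10⁻⁴)·(+1.3) = 34.9713 psu.
Increase required: 34.9713 − 33.82 = 1.1513 psu.

1.15 psu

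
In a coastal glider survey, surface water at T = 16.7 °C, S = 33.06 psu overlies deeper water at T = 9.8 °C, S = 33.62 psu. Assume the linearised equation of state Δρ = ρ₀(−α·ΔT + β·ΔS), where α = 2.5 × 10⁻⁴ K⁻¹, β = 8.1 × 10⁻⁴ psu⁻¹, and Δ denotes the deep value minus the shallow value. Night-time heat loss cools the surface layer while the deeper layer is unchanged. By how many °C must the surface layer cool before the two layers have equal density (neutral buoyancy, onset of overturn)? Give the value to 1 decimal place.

Neutral buoyancy requires Δρ = 0, i.e. −α(T_deep − T_surf′) + β(S_deep − S_surf) = 0.
T_surf′ = T_deep − (β/α)·ΔS = 9.8 − (8.1 × 10⁻⁴/2.5 × 10⁻⁴)·(+0.56) = 7.986 °C.
Cooling required: 16.7 − (7.986) = 8.714 °C.

8.7 °C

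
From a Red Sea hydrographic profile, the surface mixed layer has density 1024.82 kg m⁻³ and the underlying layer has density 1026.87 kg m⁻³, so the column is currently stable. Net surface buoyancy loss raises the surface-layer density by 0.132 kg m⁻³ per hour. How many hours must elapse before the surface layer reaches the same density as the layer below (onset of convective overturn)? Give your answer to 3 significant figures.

15.5 hours

Density deficit of the surface layer: 1026.87 − 1024.82 = 2.05 kg m⁻³.
Required change = 2.05 / 0.132 = 15.5 hours.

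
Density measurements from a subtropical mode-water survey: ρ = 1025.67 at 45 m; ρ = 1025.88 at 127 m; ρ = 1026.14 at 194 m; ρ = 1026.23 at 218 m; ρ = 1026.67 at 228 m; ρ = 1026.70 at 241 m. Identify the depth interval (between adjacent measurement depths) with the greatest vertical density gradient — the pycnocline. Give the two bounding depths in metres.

Compute the density gradient over each adjacent pair:
  45–127 m: Δρ/Δz = 0.21/82 = 2.6 × 10⁻³ kg m⁻⁴
  127–194 m: Δρ/Δz = 0.26/67 = 3.9 × 10⁻³ kg m⁻⁴
  194–218 m: Δρ/Δz = 0.09/24 = 3.7 × 10⁻³ kg m⁻⁴
  218–228 m: Δρ/Δz = 0.44/10 = 0.044 kg m⁻⁴
  228–241 m: Δρ/Δz = 0.03/13 = 2.3 × 10⁻³ kg m⁻⁴
The largest gradient is in the 218–228 m interval — the pycnocline.

218–228 m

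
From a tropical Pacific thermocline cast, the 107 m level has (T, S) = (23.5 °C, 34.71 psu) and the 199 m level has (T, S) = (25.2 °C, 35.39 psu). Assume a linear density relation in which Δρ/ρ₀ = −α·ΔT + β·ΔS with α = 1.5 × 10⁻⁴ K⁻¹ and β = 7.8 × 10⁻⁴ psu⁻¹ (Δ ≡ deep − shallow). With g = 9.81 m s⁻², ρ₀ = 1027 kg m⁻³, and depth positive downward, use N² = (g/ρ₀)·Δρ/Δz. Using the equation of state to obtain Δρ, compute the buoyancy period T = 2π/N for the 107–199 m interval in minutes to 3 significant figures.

ΔT = +1.7 K, ΔS = +0.68 psu (deep − shallow).
Δρ/ρ₀ = −αΔT + βΔS = -2.55 × 10⁻⁴ + 5.304 × 10⁻⁴ = 2.754 × 10⁻⁴, so Δρ ≈ 0.2828 kg m⁻³.
N² = (g/ρ₀)·Δρ/Δz = g·(Δρ/ρ₀)/Δz = 9.81 × 2.754 × 10⁻⁴ / 92 = 2.9366 × 10⁻⁵ s⁻².
N = √(2.9366 × 10⁻⁵) = 5.4190 × 10⁻³ rad s⁻¹ → T = 2π/N = 1.1595 × 10³ s = 19.325 min ≈ 19.3 min.

19.3 min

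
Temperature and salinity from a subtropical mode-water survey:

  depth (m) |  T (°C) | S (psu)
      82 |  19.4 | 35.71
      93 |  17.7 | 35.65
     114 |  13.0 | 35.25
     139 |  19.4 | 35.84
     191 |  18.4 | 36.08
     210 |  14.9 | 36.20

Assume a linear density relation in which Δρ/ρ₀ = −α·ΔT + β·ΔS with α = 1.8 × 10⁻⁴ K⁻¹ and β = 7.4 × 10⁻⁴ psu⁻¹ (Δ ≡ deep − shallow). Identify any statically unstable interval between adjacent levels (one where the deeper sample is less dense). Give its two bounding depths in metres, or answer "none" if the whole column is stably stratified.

Evaluate Δρ/ρ₀ = −αΔT + βΔS across each adjacent pair:
  82–93 m: −αΔT+βΔS = −(1.8 × 10⁻⁴)(-1.7)+(7.4 × 10⁻⁴)(-0.06) = 2.6 × 10⁻⁴ → stable
  93–114 m: −αΔT+βΔS = −(1.8 × 10⁻⁴)(-4.7)+(7.4 × 10⁻⁴)(-0.40) = 5.5 × 10⁻⁴ → stable
  114–139 m: −αΔT+βΔS = −(1.8 × 10⁻⁴)(+6.4)+(7.4 × 10⁻⁴)(+0.59) = -7.2 × 10⁻⁴ → UNSTABLE
  139–191 m: −αΔT+βΔS = −(1.8 × 10⁻⁴)(-1.0)+(7.4 × 10⁻⁴)(+0.24) = 3.6 × 10⁻⁴ → stable
  191–210 m: −αΔT+βΔS = −(1.8 × 10⁻⁴)(-3.5)+(7.4 × 10⁻⁴)(+0.12) = 7.2 × 10⁻⁴ → stable
The 114–139 m interval has Δρ < 0: lighter water underlies denser water.

114–139 m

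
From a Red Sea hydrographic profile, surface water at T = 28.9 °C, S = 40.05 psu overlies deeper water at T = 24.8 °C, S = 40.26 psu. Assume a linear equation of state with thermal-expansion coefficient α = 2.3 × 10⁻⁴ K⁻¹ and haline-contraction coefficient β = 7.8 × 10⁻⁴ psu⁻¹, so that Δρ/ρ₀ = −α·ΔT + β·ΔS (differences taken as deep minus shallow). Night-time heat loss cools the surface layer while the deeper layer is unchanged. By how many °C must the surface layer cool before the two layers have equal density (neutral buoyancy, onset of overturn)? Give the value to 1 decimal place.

Neutral buoyancy requires Δρ = 0, i.e. −α(T_deep − T_surf′) + β(S_deep − S_surf) = 0.
T_surf′ = T_deep − (β/α)·ΔS = 24.8 − (7.8 × 10⁻⁴/2.3 × 10⁻⁴)·(+0.21) = 24.088 °C.
Cooling required: 28.9 − (24.088) = 4.812 °C.

4.8 °C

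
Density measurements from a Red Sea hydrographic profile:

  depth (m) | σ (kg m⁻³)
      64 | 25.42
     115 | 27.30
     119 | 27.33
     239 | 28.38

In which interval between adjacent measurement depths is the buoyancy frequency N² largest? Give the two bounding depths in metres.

64–115 m

Compute the density gradient over each adjacent pair:
  64–115 m: Δρ/Δz = 1.88/51 = 0.037 kg m⁻⁴
  115–119 m: Δρ/Δz = 0.03/4 = 7.5 × 10⁻³ kg m⁻⁴
  119–239 m: Δρ/Δz = 1.05/120 = 8.8 × 10⁻³ kg m⁻⁴
The largest gradient is in the 64–115 m interval — the pycnocline.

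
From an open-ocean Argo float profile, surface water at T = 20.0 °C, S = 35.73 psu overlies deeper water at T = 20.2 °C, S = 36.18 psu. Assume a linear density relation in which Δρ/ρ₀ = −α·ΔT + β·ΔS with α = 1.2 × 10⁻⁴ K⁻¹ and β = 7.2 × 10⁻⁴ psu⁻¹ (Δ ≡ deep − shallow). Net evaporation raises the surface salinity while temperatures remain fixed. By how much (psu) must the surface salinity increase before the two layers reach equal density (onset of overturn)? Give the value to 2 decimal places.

0.42 psu

Neutral buoyancy requires −α(T_deep − T_surf) + β(S_deep − S_surf′) = 0.
S_surf′ = S_deep − (α/β)·ΔT = 36.18 − (1.2 × 10⁻⁴/7.2 × 10⁻⁴)·(+0.2) = 36.1467 psu.
Increase required: 36.1467 − 35.73 = 0.4167 psu.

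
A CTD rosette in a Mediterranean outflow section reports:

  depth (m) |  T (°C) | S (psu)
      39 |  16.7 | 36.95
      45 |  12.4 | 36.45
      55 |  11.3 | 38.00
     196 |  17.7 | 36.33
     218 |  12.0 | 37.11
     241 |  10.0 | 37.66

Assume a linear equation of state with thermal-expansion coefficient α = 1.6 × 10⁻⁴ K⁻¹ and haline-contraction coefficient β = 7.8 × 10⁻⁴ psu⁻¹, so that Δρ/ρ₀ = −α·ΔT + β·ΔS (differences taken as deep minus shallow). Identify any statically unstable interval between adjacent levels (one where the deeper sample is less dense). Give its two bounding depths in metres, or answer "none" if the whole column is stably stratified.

Evaluate Δρ/ρ₀ = −αΔT + βΔS across each adjacent pair:
  39–45 m: −αΔT+βΔS = −(1.6 × 10⁻⁴)(-4.3)+(7.8 × 10⁻⁴)(-0.50) = 3.0 × 10⁻⁴ → stable
  45–55 m: −αΔT+βΔS = −(1.6 × 10⁻⁴)(-1.1)+(7.8 × 10⁻⁴)(+1.55) = 1.4 × 10⁻³ → stable
  55–196 m: −αΔT+βΔS = −(1.6 × 10⁻⁴)(+6.4)+(7.8 × 10⁻⁴)(-1.67) = -2.3 × 10⁻³ → UNSTABLE
  196–218 m: −αΔT+βΔS = −(1.6 × 10⁻⁴)(-5.7)+(7.8 × 10⁻⁴)(+0.78) = 1.5 × 10⁻³ → stable
  218–241 m: −αΔT+βΔS = −(1.6 × 10⁻⁴)(-2.0)+(7.8 × 10⁻⁴)(+0.55) = 7.5 × 10⁻⁴ → stable
The 55–196 m interval has Δρ < 0: lighter water underlies denser water.

55–196 m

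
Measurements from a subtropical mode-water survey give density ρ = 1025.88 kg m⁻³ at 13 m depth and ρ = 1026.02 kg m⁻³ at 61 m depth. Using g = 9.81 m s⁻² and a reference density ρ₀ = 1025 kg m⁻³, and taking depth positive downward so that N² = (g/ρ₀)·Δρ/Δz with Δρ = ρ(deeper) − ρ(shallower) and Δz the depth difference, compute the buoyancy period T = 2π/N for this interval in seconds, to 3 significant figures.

1.19 × 10³ s

Δρ = 1026.02 − 1025.88 = 0.14 kg m⁻³ over Δz = 61 − 13 = 48 m.
N² = (9.81/1025) × (0.14/48) = 2.7915 × 10⁻⁵ s⁻².
N = √(2.7915 × 10⁻⁵) = 5.2835 × 10⁻³ rad s⁻¹, so T = 2π/N = 1.1892 × 10³ s ≈ 1.19 × 10³ s.
Since Δρ > 0 the layer is stably stratified.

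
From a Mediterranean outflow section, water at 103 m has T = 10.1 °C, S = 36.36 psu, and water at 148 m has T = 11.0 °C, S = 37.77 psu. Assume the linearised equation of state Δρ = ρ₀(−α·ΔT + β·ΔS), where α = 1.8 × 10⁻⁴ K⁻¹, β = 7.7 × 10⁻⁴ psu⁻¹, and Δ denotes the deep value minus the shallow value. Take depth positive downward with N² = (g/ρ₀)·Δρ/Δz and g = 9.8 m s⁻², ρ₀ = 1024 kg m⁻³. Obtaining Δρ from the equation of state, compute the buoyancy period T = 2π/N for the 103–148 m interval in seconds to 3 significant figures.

ΔT = +0.9 K, ΔS = +1.41 psu (deep − shallow).
Δρ/ρ₀ = −αΔT + βΔS = -1.62 × 10⁻⁴ + 1.0857 × 10⁻³ = 9.237 × 10⁻⁴, so Δρ ≈ 0.9459 kg m⁻³.
N² = (g/ρ₀)·Δρ/Δz = g·(Δρ/ρ₀)/Δz = 9.8 × 9.237 × 10⁻⁴ / 45 = 2.0116 × 10⁻⁴ s⁻².
N = √(2.0116 × 10⁻⁴) = 0.014183 rad s⁻¹ → T = 2π/N = 443.01 s ≈ 443 s.

443 s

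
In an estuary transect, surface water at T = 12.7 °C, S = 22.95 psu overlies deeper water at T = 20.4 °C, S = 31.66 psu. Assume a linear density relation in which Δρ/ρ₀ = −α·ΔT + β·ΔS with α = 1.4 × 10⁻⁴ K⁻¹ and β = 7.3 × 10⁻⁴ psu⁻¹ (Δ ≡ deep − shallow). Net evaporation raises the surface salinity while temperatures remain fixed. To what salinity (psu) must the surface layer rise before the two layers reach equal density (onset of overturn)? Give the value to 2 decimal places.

Neutral buoyancy requires −α(T_deep − T_surf) + β(S_deep − S_surf′) = 0.
S_surf′ = S_deep − (α/β)·ΔT = 31.66 − (1.4 × 10⁻⁴/7.3 × 10⁻⁴)·(+7.7) = 30.1833 psu.
Increase required: 30.1833 − 22.95 = 7.2333 psu.

30.18 psu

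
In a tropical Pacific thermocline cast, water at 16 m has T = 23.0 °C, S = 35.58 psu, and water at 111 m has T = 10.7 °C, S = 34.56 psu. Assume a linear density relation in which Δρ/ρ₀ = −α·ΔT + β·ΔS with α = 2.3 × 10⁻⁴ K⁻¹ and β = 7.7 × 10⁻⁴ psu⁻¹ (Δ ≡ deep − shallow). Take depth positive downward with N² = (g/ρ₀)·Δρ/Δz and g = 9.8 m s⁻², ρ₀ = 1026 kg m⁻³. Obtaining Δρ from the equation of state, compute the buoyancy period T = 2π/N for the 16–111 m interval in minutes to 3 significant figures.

ΔT = -12.3 K, ΔS = -1.02 psu (deep − shallow).
Δρ/ρ₀ = −αΔT + βΔS = 2.829 × 10⁻³ − 7.854 × 10⁻⁴ = 2.0436 × 10⁻³, so Δρ ≈ 2.097 kg m⁻³.
N² = (g/ρ₀)·Δρ/Δz = g·(Δρ/ρ₀)/Δz = 9.8 × 2.0436 × 10⁻³ / 95 = 2.1081 × 10⁻⁴ s⁻².
N = √(2.1081 × 10⁻⁴) = 0.014519 rad s⁻¹ → T = 2π/N = 432.76 s = 7.2127 min ≈ 7.21 min.

7.21 min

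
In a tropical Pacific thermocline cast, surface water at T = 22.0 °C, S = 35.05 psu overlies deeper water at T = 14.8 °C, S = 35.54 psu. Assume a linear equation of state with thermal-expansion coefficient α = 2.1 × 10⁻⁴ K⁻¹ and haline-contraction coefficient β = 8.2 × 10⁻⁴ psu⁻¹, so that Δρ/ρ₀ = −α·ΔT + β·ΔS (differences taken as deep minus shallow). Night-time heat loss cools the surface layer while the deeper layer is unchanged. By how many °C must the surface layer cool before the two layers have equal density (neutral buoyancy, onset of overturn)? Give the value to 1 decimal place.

Neutral buoyancy requires Δρ = 0, i.e. −α(T_deep − T_surf′) + β(S_deep − S_surf) = 0.
T_surf′ = T_deep − (β/α)·ΔS = 14.8 − (8.2 × 10⁻⁴/2.1 × 10⁻⁴)·(+0.49) = 12.887 °C.
Cooling required: 22.0 − (12.887) = 9.113 °C.

9.1 °C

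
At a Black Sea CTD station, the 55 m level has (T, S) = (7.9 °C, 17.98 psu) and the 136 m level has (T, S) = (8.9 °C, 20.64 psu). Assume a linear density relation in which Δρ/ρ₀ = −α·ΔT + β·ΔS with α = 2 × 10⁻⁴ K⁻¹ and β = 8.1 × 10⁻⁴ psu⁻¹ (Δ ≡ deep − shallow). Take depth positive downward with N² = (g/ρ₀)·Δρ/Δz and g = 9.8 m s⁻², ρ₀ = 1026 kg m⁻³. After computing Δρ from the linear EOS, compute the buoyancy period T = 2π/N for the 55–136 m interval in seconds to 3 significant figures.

409 s

ΔT = +1.0 K, ΔS = +2.66 psu (deep − shallow).
Δρ/ρ₀ = −αΔT + βΔS = -2.00 × 10⁻⁴ + 2.1546 × 10⁻³ = 1.9546 × 10⁻³, so Δρ ≈ 2.005 kg m⁻³.
N² = (g/ρ₀)·Δρ/Δz = g·(Δρ/ρ₀)/Δz = 9.8 × 1.9546 × 10⁻³ / 81 = 2.3648 × 10⁻⁴ s⁻².
N = √(2.3648 × 10⁻⁴) = 0.015378 rad s⁻¹ → T = 2π/N = 408.58 s ≈ 409 s.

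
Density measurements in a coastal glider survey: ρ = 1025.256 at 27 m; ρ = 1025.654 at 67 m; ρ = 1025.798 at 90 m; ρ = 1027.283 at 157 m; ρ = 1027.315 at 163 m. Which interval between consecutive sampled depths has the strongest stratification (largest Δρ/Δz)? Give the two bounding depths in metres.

Compute the density gradient over each adjacent pair:
  27–67 m: Δρ/Δz = 0.398/40 = 0.010 kg m⁻⁴
  67–90 m: Δρ/Δz = 0.144/23 = 6.3 × 10⁻³ kg m⁻⁴
  90–157 m: Δρ/Δz = 1.485/67 = 0.022 kg m⁻⁴
  157–163 m: Δρ/Δz = 0.032/6 = 5.3 × 10⁻³ kg m⁻⁴
The largest gradient is in the 90–157 m interval — the pycnocline.

90–157 m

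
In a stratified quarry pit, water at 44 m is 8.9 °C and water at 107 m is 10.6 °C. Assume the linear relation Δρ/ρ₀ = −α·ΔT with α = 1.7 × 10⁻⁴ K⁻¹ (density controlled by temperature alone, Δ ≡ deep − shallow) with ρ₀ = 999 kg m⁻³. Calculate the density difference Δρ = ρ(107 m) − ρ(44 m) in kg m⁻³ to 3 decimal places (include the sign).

-0.289 kg m⁻³

ΔT = +1.7 K, Δρ/ρ₀ = −αΔT = -2.89 × 10⁻⁴.
Δρ = 999 × (-2.89 × 10⁻⁴) = -0.289 kg m⁻³.
Negative Δρ: lighter below, statically unstable.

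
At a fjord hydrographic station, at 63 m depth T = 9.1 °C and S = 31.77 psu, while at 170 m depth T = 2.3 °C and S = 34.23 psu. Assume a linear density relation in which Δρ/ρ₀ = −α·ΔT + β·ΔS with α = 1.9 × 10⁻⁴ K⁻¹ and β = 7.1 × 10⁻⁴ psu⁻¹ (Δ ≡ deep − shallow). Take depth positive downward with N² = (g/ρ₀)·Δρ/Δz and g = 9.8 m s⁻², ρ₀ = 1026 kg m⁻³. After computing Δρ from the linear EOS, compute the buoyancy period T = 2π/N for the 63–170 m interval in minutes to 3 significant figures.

6.28 min

ΔT = -6.8 K, ΔS = +2.46 psu (deep − shallow).
Δρ/ρ₀ = −αΔT + βΔS = 1.292 × 10⁻³ + 1.7466 × 10⁻³ = 3.0386 × 10⁻³, so Δρ ≈ 3.118 kg m⁻³.
N² = (g/ρ₀)·Δρ/Δz = g·(Δρ/ρ₀)/Δz = 9.8 × 3.0386 × 10⁻³ / 107 = 2.7830 × 10⁻⁴ s⁻².
N = √(2.7830 × 10⁻⁴) = 0.016682 rad s⁻¹ → T = 2π/N = 376.64 s = 6.2773 min ≈ 6.28 min.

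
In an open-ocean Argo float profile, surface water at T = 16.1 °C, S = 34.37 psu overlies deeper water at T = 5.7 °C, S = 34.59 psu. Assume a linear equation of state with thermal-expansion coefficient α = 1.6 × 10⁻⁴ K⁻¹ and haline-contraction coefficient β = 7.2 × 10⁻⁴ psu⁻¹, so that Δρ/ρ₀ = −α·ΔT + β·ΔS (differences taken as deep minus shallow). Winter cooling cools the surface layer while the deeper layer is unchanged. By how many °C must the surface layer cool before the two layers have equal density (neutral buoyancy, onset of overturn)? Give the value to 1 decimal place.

11.4 °C

Neutral buoyancy requires Δρ = 0, i.e. −α(T_deep − T_surf′) + β(S_deep − S_surf) = 0.
T_surf′ = T_deep − (β/α)·ΔS = 5.7 − (7.2 × 10⁻⁴/1.6 × 10⁻⁴)·(+0.22) = 4.710 °C.
Cooling required: 16.1 − (4.710) = 11.390 °C.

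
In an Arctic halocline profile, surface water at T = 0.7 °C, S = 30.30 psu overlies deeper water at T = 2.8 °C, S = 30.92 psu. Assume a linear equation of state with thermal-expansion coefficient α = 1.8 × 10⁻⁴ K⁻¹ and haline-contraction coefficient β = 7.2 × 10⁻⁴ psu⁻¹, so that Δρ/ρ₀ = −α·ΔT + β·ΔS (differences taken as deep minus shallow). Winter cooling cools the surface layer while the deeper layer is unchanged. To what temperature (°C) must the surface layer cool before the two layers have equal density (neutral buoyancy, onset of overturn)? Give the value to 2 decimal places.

Neutral buoyancy requires Δρ = 0, i.e. −α(T_deep − T_surf′) + β(S_deep − S_surf) = 0.
T_surf′ = T_deep − (β/α)·ΔS = 2.8 − (7.2 × 10⁻⁴/1.8 × 10⁻⁴)·(+0.62) = 0.3200 °C.
Cooling required: 0.7 − (0.3200) = 0.3800 °C.

0.32 °C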